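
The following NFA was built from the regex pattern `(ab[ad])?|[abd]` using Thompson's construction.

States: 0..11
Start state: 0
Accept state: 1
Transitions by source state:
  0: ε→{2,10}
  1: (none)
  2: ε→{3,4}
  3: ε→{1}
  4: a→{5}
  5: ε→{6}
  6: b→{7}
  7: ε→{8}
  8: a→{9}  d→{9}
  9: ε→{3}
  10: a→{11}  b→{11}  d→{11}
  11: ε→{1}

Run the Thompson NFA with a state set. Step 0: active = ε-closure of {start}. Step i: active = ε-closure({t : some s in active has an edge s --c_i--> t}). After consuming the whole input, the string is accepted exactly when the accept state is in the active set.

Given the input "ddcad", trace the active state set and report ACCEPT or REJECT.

Answer: REJECT

Steps:
start: ε-closure({0}) = {0,1,2,3,4,10}
'd' @ 1: {1,11}  (accept∈set)
'd' @ 2: {}  — state set empty
rest 'cad' ignored (set empty)
end set {} — state 1 not in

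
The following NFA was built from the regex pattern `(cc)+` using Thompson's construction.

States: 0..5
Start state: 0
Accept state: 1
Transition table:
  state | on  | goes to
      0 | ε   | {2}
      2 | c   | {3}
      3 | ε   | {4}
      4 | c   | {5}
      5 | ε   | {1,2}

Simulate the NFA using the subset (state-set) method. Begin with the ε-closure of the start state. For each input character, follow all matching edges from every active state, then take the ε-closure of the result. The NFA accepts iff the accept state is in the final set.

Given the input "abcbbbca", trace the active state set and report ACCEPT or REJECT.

initial (ε-close {0}): {0,2}
'a' @ 1: {}  — dead — no transitions
rest 'bcbbbca' ignored (set empty)
after full input: {}  (accept=1 not in)

Answer: REJECT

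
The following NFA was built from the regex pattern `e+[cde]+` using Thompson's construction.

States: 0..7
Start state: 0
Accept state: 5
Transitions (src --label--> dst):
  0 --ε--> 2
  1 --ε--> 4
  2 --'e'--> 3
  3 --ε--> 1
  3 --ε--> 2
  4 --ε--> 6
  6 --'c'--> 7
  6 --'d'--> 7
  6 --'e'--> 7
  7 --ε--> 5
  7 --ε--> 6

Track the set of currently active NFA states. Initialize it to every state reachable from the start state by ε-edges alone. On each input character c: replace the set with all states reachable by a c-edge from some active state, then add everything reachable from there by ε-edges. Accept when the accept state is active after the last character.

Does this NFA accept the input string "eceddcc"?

Answer: ACCEPT

Steps:
S₀ = ε-closure({0}) = {0,2}
'e' @ 1: {1,2,3,4,6}
'c' @ 2: {5,6,7}  ✓accept
'e' @ 3: {5,6,7}  ✓accept
'd' @ 4: {5,6,7}  ✓accept
'd' @ 5: {5,6,7}  ✓accept
'c' @ 6: {5,6,7}  ✓accept
'c' @ 7: {5,6,7}  ✓accept
end set {5,6,7} — state 5 in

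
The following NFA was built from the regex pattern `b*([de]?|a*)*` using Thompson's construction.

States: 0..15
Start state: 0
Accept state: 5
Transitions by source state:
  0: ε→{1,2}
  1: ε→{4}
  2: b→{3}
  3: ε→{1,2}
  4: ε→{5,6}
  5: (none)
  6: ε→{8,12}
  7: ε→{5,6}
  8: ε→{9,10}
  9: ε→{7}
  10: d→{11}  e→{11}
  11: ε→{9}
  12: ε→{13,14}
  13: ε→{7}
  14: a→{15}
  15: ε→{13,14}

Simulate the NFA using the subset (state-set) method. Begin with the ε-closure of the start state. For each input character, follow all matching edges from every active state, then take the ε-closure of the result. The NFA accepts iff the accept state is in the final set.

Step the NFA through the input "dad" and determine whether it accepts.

initial (ε-close {0}): {0,1,2,4,5,6,7,8,9,10,12,13,14}
'd' @ 1: {5,6,7,8,9,10,11,12,13,14}  (accept∈set)
'a' @ 2: {5,6,7,8,9,10,12,13,14,15}  (accept∈set)
'd' @ 3: {5,6,7,8,9,10,11,12,13,14}  (accept∈set)
after full input: {5,6,7,8,9,10,11,12,13,14}  (accept=5 in)

Answer: ACCEPT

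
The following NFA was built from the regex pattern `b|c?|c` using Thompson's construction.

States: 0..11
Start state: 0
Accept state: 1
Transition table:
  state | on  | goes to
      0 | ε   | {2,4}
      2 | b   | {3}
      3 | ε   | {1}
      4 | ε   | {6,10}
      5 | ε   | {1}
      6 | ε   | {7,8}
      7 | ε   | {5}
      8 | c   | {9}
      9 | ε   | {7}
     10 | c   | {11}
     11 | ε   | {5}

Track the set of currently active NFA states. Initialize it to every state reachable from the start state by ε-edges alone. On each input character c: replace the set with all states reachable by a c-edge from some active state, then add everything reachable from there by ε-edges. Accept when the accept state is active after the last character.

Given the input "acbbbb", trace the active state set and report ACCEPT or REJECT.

S₀ = ε-closure({0}) = {0,1,2,4,5,6,7,8,10}
'a' @ 1: {}  — dead — no transitions
rest 'cbbbb' ignored (set empty)
after full input: {}  (accept=1 not in)

Answer: REJECT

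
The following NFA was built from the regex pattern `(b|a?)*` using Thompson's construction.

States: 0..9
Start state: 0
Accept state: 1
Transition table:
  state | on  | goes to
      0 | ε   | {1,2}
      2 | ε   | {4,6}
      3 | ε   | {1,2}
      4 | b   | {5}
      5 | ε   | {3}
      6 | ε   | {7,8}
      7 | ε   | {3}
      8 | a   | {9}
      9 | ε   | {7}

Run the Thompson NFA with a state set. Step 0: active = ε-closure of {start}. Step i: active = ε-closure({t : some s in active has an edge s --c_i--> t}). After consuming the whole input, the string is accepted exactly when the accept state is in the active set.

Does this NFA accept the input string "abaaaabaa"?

start: ε-closure({0}) = {0,1,2,3,4,6,7,8}
'a' @ 1: {1,2,3,4,6,7,8,9}  [accepting]
'b' @ 2: {1,2,3,4,5,6,7,8}  [accepting]
'a' @ 3: {1,2,3,4,6,7,8,9}  [accepting]
'a' @ 4: {1,2,3,4,6,7,8,9}  [accepting]
'a' @ 5: {1,2,3,4,6,7,8,9}  [accepting]
'a' @ 6: {1,2,3,4,6,7,8,9}  [accepting]
'b' @ 7: {1,2,3,4,5,6,7,8}  [accepting]
'a' @ 8: {1,2,3,4,6,7,8,9}  [accepting]
'a' @ 9: {1,2,3,4,6,7,8,9}  [accepting]
end set {1,2,3,4,6,7,8,9} — state 1 in

Answer: ACCEPT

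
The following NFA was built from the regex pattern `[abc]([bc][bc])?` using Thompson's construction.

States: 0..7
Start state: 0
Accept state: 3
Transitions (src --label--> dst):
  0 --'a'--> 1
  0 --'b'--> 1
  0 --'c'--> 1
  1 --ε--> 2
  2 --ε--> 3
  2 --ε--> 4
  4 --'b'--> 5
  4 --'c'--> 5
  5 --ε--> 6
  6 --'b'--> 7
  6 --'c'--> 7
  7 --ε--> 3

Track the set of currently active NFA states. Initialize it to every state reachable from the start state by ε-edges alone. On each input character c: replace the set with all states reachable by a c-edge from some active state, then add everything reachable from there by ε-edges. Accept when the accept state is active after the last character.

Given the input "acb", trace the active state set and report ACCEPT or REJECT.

initial (ε-close {0}): {0}
'a' @ 1: {1,2,3,4}  [accepting]
'c' @ 2: {5,6}
'b' @ 3: {3,7}  [accepting]
end set {3,7} — state 3 in

Answer: ACCEPT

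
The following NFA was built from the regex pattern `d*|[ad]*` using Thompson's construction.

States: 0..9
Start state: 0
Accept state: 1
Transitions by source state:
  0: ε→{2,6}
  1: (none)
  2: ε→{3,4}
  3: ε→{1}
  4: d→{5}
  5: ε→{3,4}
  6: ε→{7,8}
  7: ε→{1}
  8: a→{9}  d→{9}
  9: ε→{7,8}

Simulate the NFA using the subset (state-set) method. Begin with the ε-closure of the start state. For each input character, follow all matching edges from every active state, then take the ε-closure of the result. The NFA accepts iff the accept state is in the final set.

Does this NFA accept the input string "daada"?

S₀ = ε-closure({0}) = {0,1,2,3,4,6,7,8}
'd' @ 1: {1,3,4,5,7,8,9}  [accepting]
'a' @ 2: {1,7,8,9}  [accepting]
'a' @ 3: {1,7,8,9}  [accepting]
'd' @ 4: {1,7,8,9}  [accepting]
'a' @ 5: {1,7,8,9}  [accepting]
after full input: {1,7,8,9}  (accept=1 in)

Answer: ACCEPT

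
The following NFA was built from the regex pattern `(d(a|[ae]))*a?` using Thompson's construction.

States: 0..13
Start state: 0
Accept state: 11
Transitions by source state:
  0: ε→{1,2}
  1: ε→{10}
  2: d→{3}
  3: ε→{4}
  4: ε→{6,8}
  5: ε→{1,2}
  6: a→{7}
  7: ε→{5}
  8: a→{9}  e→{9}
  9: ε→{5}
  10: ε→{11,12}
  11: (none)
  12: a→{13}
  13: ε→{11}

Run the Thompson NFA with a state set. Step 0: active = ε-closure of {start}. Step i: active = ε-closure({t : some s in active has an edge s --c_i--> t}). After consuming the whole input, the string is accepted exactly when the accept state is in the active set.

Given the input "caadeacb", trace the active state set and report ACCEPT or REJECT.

S₀ = ε-closure({0}) = {0,1,2,10,11,12}
'c' @ 1: {}  — state set empty
rest 'aadeacb' ignored (set empty)
end set {} — state 11 not in

Answer: REJECT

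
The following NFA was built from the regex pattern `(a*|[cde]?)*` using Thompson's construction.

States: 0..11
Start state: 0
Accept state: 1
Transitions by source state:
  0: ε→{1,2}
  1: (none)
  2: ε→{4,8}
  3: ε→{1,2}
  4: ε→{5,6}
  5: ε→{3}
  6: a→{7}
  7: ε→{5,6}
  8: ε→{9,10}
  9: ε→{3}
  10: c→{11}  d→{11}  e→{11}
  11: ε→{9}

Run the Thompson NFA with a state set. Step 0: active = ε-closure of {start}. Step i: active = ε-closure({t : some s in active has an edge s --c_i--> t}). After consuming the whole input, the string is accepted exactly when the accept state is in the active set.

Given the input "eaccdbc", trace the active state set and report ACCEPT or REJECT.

start: ε-closure({0}) = {0,1,2,3,4,5,6,8,9,10}
'e' @ 1: {1,2,3,4,5,6,8,9,10,11}  (accept∈set)
'a' @ 2: {1,2,3,4,5,6,7,8,9,10}  (accept∈set)
'c' @ 3: {1,2,3,4,5,6,8,9,10,11}  (accept∈set)
'c' @ 4: {1,2,3,4,5,6,8,9,10,11}  (accept∈set)
'd' @ 5: {1,2,3,4,5,6,8,9,10,11}  (accept∈set)
'b' @ 6: {}  — state set empty
rest 'c' ignored (set empty)
after full input: {}  (accept=1 not in)

Answer: REJECT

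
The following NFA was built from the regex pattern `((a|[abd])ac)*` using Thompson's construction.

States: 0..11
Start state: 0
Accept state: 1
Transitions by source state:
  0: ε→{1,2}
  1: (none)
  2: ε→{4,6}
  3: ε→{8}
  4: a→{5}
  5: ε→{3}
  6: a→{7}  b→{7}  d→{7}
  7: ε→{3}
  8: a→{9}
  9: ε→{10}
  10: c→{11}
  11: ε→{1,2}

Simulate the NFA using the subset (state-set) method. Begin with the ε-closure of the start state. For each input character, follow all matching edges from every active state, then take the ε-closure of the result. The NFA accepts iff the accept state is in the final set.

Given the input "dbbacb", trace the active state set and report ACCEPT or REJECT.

S₀ = ε-closure({0}) = {0,1,2,4,6}
'd' @ 1: {3,7,8}
'b' @ 2: {}  — no active states
rest 'bacb' ignored (set empty)
end set {} — state 1 not in

Answer: REJECT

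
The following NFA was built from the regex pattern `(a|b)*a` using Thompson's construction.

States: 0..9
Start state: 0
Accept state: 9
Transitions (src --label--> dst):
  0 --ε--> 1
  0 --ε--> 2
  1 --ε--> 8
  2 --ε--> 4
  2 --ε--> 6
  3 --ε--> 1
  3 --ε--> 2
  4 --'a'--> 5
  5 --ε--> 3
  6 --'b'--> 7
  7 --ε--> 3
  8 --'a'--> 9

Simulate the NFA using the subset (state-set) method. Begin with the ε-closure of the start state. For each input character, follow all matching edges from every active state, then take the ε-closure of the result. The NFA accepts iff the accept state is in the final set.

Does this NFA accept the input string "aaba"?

start: ε-closure({0}) = {0,1,2,4,6,8}
'a' @ 1: {1,2,3,4,5,6,8,9}  (accept∈set)
'a' @ 2: {1,2,3,4,5,6,8,9}  (accept∈set)
'b' @ 3: {1,2,3,4,6,7,8}
'a' @ 4: {1,2,3,4,5,6,8,9}  (accept∈set)
after full input: {1,2,3,4,5,6,8,9}  (accept=9 in)

Answer: ACCEPT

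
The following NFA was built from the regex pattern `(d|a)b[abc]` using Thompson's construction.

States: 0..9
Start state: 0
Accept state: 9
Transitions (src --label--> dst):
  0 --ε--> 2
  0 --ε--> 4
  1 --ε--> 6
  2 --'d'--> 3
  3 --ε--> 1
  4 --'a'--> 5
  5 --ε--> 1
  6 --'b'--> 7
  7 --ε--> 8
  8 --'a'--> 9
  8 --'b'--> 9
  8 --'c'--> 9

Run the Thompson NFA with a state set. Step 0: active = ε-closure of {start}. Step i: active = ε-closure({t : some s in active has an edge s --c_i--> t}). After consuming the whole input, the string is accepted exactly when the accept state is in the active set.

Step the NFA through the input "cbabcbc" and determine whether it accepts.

S₀ = ε-closure({0}) = {0,2,4}
'c' @ 1: {}  — no active states
rest 'babcbc' ignored (set empty)
end set {} — state 9 not in

Answer: REJECT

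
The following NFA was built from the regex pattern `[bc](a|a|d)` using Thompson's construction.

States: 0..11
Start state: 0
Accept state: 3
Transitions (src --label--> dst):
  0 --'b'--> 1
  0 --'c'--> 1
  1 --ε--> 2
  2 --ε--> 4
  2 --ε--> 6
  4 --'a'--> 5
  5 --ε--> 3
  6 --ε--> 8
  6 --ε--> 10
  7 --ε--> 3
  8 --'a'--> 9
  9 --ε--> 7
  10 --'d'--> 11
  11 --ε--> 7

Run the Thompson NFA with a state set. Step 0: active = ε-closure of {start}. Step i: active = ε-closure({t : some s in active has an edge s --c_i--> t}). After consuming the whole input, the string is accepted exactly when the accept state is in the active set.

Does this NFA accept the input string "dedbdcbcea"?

S₀ = ε-closure({0}) = {0}
'd' @ 1: {}  — state set empty
rest 'edbdcbcea' ignored (set empty)
end set {} — state 3 not in

Answer: REJECT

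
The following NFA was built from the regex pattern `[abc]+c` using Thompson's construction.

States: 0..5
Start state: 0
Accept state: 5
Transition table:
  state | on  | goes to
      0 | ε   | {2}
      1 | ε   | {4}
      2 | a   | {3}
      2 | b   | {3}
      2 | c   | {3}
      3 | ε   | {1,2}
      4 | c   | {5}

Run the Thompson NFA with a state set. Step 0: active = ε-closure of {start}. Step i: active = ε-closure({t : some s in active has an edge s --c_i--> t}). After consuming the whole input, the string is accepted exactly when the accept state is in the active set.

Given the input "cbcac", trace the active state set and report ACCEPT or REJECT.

Answer: ACCEPT

Steps:
start: ε-closure({0}) = {0,2}
'c' @ 1: {1,2,3,4}
'b' @ 2: {1,2,3,4}
'c' @ 3: {1,2,3,4,5}  ✓accept
'a' @ 4: {1,2,3,4}
'c' @ 5: {1,2,3,4,5}  ✓accept
final: {1,2,3,4,5}; accept 5 in set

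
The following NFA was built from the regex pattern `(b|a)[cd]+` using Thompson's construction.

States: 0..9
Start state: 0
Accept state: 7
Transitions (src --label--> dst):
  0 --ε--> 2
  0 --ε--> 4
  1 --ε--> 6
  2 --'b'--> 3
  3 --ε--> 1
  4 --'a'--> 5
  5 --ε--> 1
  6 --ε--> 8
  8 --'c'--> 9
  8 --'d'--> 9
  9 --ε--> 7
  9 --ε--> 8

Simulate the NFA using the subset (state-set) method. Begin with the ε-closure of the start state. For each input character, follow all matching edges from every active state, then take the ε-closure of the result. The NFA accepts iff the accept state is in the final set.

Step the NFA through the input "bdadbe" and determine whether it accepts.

initial (ε-close {0}): {0,2,4}
'b' @ 1: {1,3,6,8}
'd' @ 2: {7,8,9}  [accepting]
'a' @ 3: {}  — state set empty
rest 'dbe' ignored (set empty)
after full input: {}  (accept=7 not in)

Answer: REJECT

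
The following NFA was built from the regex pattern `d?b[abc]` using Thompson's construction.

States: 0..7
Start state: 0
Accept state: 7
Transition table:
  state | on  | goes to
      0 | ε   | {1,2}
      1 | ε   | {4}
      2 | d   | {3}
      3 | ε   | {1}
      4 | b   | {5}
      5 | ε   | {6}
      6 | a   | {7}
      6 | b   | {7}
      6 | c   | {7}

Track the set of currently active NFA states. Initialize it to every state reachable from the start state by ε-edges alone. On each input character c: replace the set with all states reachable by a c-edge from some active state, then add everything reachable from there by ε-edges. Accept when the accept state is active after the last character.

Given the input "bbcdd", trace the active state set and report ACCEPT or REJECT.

Answer: REJECT

Derivation:
initial (ε-close {0}): {0,1,2,4}
'b' @ 1: {5,6}
'b' @ 2: {7}  ✓accept
'c' @ 3: {}  — no active states
rest 'dd' ignored (set empty)
final: {}; accept 7 not in set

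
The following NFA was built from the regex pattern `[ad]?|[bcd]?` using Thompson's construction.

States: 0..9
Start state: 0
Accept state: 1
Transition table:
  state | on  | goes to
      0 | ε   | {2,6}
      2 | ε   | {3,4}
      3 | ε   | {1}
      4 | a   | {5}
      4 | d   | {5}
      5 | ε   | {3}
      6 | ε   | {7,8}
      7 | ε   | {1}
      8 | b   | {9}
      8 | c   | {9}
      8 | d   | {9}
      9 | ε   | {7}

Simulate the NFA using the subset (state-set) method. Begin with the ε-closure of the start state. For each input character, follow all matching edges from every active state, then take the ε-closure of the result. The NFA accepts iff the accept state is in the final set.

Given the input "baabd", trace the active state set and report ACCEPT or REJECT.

initial (ε-close {0}): {0,1,2,3,4,6,7,8}
'b' @ 1: {1,7,9}  ✓accept
'a' @ 2: {}  — no active states
rest 'abd' ignored (set empty)
final: {}; accept 1 not in set

Answer: REJECT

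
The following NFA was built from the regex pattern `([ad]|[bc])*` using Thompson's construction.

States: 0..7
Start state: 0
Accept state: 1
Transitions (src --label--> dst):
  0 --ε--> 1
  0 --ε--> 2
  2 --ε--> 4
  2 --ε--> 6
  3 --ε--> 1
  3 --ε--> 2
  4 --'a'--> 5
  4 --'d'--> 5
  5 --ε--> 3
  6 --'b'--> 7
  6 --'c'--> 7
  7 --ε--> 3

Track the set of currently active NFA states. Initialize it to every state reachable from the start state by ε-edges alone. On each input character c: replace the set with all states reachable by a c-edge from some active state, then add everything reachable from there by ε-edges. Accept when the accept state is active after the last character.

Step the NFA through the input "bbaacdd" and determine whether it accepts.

S₀ = ε-closure({0}) = {0,1,2,4,6}
'b' @ 1: {1,2,3,4,6,7}  ✓accept
'b' @ 2: {1,2,3,4,6,7}  ✓accept
'a' @ 3: {1,2,3,4,5,6}  ✓accept
'a' @ 4: {1,2,3,4,5,6}  ✓accept
'c' @ 5: {1,2,3,4,6,7}  ✓accept
'd' @ 6: {1,2,3,4,5,6}  ✓accept
'd' @ 7: {1,2,3,4,5,6}  ✓accept
after full input: {1,2,3,4,5,6}  (accept=1 in)

Answer: ACCEPT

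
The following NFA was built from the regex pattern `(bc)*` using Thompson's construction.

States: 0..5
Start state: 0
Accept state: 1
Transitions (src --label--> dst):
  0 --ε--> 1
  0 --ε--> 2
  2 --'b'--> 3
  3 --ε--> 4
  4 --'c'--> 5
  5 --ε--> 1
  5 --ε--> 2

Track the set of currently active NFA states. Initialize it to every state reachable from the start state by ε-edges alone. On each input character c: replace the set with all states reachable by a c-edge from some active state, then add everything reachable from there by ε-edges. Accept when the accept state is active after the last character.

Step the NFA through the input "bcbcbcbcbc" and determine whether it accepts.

Answer: ACCEPT

Derivation:
start: ε-closure({0}) = {0,1,2}
'b' @ 1: {3,4}
'c' @ 2: {1,2,5}  ✓accept
'b' @ 3: {3,4}
'c' @ 4: {1,2,5}  ✓accept
'b' @ 5: {3,4}
'c' @ 6: {1,2,5}  ✓accept
'b' @ 7: {3,4}
'c' @ 8: {1,2,5}  ✓accept
'b' @ 9: {3,4}
'c' @ 10: {1,2,5}  ✓accept
final: {1,2,5}; accept 1 in set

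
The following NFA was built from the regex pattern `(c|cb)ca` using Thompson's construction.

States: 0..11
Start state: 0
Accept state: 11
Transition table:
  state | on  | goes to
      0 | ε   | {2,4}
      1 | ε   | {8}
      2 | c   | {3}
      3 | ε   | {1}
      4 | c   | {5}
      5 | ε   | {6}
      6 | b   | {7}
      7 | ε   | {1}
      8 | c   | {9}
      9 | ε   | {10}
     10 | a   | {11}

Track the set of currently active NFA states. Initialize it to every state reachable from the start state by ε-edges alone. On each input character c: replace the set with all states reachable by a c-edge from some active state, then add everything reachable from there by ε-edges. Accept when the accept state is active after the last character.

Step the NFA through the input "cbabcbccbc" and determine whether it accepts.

initial (ε-close {0}): {0,2,4}
'c' @ 1: {1,3,5,6,8}
'b' @ 2: {1,7,8}
'a' @ 3: {}  — no active states
rest 'bcbccbc' ignored (set empty)
final: {}; accept 11 not in set

Answer: REJECT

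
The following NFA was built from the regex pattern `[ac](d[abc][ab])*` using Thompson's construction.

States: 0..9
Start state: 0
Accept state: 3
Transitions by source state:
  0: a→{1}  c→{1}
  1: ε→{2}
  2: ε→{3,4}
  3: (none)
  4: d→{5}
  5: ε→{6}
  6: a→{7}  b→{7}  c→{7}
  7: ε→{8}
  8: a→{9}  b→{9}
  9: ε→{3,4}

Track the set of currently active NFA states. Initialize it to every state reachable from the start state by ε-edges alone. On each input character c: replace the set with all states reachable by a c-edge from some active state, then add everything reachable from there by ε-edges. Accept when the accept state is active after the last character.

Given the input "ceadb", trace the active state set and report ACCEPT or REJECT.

S₀ = ε-closure({0}) = {0}
'c' @ 1: {1,2,3,4}  ✓accept
'e' @ 2: {}  — state set empty
rest 'adb' ignored (set empty)
after full input: {}  (accept=3 not in)

Answer: REJECT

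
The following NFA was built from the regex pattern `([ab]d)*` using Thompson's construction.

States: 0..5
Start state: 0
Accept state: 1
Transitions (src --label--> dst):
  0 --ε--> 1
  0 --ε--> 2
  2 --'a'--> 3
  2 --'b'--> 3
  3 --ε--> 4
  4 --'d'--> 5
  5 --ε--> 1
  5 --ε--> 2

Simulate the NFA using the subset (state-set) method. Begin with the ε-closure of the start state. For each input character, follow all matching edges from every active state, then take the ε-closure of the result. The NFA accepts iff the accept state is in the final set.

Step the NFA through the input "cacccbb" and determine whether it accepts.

Answer: REJECT

Derivation:
S₀ = ε-closure({0}) = {0,1,2}
'c' @ 1: {}  — dead — no transitions
rest 'acccbb' ignored (set empty)
after full input: {}  (accept=1 not in)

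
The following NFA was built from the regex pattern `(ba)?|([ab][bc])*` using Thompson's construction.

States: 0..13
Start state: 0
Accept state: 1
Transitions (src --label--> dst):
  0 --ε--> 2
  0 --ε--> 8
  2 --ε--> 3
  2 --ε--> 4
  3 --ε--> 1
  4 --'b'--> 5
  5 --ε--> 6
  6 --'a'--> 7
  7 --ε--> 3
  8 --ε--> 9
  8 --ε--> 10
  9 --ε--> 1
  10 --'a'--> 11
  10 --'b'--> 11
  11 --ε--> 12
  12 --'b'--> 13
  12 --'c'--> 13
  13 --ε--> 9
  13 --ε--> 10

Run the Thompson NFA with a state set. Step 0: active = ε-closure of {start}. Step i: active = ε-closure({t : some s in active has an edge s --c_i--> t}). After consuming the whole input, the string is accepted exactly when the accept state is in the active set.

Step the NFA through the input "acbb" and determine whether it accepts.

S₀ = ε-closure({0}) = {0,1,2,3,4,8,9,10}
'a' @ 1: {11,12}
'c' @ 2: {1,9,10,13}  ✓accept
'b' @ 3: {11,12}
'b' @ 4: {1,9,10,13}  ✓accept
end set {1,9,10,13} — state 1 in

Answer: ACCEPT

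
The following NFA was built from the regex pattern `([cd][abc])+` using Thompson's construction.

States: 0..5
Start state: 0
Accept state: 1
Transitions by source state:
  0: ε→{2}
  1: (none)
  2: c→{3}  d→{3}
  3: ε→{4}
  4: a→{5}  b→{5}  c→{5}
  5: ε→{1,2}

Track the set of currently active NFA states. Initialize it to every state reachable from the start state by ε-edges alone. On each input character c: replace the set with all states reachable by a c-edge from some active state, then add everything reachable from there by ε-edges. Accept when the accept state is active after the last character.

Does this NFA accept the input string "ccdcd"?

Answer: REJECT

Trace:
start: ε-closure({0}) = {0,2}
'c' @ 1: {3,4}
'c' @ 2: {1,2,5}  [accepting]
'd' @ 3: {3,4}
'c' @ 4: {1,2,5}  [accepting]
'd' @ 5: {3,4}
end set {3,4} — state 1 not in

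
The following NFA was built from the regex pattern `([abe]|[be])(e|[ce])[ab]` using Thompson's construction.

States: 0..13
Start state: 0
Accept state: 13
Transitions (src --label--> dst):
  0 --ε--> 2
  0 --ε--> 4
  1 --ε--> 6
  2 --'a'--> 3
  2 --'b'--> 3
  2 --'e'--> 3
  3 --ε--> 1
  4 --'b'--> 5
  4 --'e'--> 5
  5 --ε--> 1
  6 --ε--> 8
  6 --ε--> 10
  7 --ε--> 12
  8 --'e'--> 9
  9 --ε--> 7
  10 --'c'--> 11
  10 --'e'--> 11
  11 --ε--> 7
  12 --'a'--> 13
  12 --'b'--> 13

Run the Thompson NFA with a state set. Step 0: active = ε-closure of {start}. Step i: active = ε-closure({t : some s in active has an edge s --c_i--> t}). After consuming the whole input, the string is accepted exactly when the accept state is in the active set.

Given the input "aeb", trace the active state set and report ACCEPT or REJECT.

Answer: ACCEPT

Steps:
start: ε-closure({0}) = {0,2,4}
'a' @ 1: {1,3,6,8,10}
'e' @ 2: {7,9,11,12}
'b' @ 3: {13}  [accepting]
after full input: {13}  (accept=13 in)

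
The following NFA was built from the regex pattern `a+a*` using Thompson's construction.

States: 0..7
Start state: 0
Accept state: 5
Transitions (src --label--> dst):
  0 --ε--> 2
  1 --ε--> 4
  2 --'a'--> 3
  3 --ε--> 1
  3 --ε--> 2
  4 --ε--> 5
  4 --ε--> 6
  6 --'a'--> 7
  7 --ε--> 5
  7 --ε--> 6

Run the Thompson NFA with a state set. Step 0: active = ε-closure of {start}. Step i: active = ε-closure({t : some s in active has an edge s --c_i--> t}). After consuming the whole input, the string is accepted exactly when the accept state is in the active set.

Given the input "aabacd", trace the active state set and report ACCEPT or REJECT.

Answer: REJECT

Steps:
S₀ = ε-closure({0}) = {0,2}
'a' @ 1: {1,2,3,4,5,6}  (accept∈set)
'a' @ 2: {1,2,3,4,5,6,7}  (accept∈set)
'b' @ 3: {}  — no active states
rest 'acd' ignored (set empty)
final: {}; accept 5 not in set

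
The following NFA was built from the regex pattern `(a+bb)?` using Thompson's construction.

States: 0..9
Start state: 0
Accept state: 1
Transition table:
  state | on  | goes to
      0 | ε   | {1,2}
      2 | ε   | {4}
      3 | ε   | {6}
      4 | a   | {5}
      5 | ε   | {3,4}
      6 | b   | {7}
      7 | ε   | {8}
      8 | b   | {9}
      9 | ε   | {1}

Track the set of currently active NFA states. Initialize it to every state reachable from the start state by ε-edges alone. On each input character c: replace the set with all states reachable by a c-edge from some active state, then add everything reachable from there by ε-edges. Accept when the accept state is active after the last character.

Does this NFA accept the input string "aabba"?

Answer: REJECT

Trace:
S₀ = ε-closure({0}) = {0,1,2,4}
'a' @ 1: {3,4,5,6}
'a' @ 2: {3,4,5,6}
'b' @ 3: {7,8}
'b' @ 4: {1,9}  (accept∈set)
'a' @ 5: {}  — state set empty
end set {} — state 1 not in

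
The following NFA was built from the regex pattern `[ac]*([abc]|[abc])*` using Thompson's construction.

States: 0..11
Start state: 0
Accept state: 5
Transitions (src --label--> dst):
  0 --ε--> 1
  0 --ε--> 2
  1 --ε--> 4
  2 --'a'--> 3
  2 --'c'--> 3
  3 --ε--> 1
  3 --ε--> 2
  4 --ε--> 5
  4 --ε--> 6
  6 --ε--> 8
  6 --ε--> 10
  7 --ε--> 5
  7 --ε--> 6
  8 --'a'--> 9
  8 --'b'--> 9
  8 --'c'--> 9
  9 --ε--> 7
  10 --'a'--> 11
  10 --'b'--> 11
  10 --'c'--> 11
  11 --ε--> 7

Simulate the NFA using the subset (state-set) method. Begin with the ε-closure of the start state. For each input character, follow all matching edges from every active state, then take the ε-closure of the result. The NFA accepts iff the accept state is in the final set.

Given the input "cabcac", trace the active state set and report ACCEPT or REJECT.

Answer: ACCEPT

Steps:
start: ε-closure({0}) = {0,1,2,4,5,6,8,10}
'c' @ 1: {1,2,3,4,5,6,7,8,9,10,11}  [accepting]
'a' @ 2: {1,2,3,4,5,6,7,8,9,10,11}  [accepting]
'b' @ 3: {5,6,7,8,9,10,11}  [accepting]
'c' @ 4: {5,6,7,8,9,10,11}  [accepting]
'a' @ 5: {5,6,7,8,9,10,11}  [accepting]
'c' @ 6: {5,6,7,8,9,10,11}  [accepting]
after full input: {5,6,7,8,9,10,11}  (accept=5 in)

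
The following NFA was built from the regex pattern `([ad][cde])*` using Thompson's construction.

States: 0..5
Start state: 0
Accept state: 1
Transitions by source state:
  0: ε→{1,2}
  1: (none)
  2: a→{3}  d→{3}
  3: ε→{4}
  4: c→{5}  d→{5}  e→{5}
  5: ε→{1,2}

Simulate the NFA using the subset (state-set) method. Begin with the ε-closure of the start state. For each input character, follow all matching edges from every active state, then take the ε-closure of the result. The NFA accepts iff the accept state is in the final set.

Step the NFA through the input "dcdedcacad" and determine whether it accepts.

start: ε-closure({0}) = {0,1,2}
'd' @ 1: {3,4}
'c' @ 2: {1,2,5}  ✓accept
'd' @ 3: {3,4}
'e' @ 4: {1,2,5}  ✓accept
'd' @ 5: {3,4}
'c' @ 6: {1,2,5}  ✓accept
'a' @ 7: {3,4}
'c' @ 8: {1,2,5}  ✓accept
'a' @ 9: {3,4}
'd' @ 10: {1,2,5}  ✓accept
final: {1,2,5}; accept 1 in set

Answer: ACCEPT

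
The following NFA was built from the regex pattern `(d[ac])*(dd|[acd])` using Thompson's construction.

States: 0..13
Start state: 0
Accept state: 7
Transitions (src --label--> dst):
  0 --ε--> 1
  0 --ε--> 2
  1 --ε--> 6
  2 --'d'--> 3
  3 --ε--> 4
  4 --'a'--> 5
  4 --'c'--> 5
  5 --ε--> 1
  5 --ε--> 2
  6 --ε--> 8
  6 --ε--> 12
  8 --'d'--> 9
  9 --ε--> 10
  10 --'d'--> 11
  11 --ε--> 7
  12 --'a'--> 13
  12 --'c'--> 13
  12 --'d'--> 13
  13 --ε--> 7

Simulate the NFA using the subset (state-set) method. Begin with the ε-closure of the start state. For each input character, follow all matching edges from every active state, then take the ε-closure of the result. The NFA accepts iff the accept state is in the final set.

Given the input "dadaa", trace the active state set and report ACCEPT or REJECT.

S₀ = ε-closure({0}) = {0,1,2,6,8,12}
'd' @ 1: {3,4,7,9,10,13}  [accepting]
'a' @ 2: {1,2,5,6,8,12}
'd' @ 3: {3,4,7,9,10,13}  [accepting]
'a' @ 4: {1,2,5,6,8,12}
'a' @ 5: {7,13}  [accepting]
end set {7,13} — state 7 in

Answer: ACCEPT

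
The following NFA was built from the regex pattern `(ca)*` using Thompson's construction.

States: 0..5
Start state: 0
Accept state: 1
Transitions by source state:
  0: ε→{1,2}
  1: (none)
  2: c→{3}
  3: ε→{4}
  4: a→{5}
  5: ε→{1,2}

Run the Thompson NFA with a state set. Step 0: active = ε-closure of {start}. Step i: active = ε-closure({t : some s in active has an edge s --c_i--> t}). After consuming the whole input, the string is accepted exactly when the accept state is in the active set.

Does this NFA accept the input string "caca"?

S₀ = ε-closure({0}) = {0,1,2}
'c' @ 1: {3,4}
'a' @ 2: {1,2,5}  [accepting]
'c' @ 3: {3,4}
'a' @ 4: {1,2,5}  [accepting]
after full input: {1,2,5}  (accept=1 in)

Answer: ACCEPT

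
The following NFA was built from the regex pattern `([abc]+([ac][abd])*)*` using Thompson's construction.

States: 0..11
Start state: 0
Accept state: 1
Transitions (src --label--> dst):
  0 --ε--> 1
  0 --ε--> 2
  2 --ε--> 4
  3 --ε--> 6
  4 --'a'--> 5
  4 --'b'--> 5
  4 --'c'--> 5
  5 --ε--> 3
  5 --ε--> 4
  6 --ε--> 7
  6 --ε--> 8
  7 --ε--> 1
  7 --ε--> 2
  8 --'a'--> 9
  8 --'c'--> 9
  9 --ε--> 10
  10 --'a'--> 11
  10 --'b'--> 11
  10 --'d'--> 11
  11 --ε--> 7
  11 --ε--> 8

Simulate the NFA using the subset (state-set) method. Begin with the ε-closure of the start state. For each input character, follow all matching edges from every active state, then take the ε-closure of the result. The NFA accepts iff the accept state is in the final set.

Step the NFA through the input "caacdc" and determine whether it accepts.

S₀ = ε-closure({0}) = {0,1,2,4}
'c' @ 1: {1,2,3,4,5,6,7,8}  (accept∈set)
'a' @ 2: {1,2,3,4,5,6,7,8,9,10}  (accept∈set)
'a' @ 3: {1,2,3,4,5,6,7,8,9,10,11}  (accept∈set)
'c' @ 4: {1,2,3,4,5,6,7,8,9,10}  (accept∈set)
'd' @ 5: {1,2,4,7,8,11}  (accept∈set)
'c' @ 6: {1,2,3,4,5,6,7,8,9,10}  (accept∈set)
end set {1,2,3,4,5,6,7,8,9,10} — state 1 in

Answer: ACCEPT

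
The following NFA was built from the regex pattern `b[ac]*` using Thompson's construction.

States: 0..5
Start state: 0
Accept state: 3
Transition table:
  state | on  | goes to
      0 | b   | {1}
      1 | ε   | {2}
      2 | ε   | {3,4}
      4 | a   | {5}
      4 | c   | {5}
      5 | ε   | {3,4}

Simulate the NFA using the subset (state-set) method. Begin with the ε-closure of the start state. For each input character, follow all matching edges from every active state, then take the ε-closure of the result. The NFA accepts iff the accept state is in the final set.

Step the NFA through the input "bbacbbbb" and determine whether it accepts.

S₀ = ε-closure({0}) = {0}
'b' @ 1: {1,2,3,4}  (accept∈set)
'b' @ 2: {}  — no active states
rest 'acbbbb' ignored (set empty)
final: {}; accept 3 not in set

Answer: REJECT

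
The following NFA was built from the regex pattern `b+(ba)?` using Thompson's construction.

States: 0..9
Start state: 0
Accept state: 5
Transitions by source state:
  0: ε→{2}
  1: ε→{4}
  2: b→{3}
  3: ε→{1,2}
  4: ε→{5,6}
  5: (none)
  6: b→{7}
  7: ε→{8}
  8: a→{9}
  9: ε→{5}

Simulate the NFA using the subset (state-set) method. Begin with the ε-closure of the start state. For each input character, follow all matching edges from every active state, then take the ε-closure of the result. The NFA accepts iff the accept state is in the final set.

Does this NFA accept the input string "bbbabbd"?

Answer: REJECT

Steps:
start: ε-closure({0}) = {0,2}
'b' @ 1: {1,2,3,4,5,6}  (accept∈set)
'b' @ 2: {1,2,3,4,5,6,7,8}  (accept∈set)
'b' @ 3: {1,2,3,4,5,6,7,8}  (accept∈set)
'a' @ 4: {5,9}  (accept∈set)
'b' @ 5: {}  — dead — no transitions
rest 'bd' ignored (set empty)
final: {}; accept 5 not in set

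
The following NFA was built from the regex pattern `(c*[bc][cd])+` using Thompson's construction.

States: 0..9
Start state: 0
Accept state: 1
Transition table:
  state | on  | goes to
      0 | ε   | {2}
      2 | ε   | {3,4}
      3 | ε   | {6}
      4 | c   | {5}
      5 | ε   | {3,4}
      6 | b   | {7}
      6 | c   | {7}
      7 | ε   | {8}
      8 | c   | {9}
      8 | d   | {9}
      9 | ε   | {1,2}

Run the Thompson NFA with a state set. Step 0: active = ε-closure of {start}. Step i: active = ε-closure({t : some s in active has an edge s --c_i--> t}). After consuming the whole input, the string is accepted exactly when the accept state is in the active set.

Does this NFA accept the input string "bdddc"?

Answer: REJECT

Derivation:
S₀ = ε-closure({0}) = {0,2,3,4,6}
'b' @ 1: {7,8}
'd' @ 2: {1,2,3,4,6,9}  ✓accept
'd' @ 3: {}  — no active states
rest 'dc' ignored (set empty)
final: {}; accept 1 not in set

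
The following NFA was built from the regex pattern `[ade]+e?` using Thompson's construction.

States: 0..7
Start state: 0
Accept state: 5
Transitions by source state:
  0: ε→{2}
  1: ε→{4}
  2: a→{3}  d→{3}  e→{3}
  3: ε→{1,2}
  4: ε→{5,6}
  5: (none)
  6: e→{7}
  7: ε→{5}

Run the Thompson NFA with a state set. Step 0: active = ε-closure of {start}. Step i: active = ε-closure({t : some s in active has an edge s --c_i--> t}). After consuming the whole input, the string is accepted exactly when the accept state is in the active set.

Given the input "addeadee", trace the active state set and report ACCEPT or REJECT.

Answer: ACCEPT

Steps:
start: ε-closure({0}) = {0,2}
'a' @ 1: {1,2,3,4,5,6}  (accept∈set)
'd' @ 2: {1,2,3,4,5,6}  (accept∈set)
'd' @ 3: {1,2,3,4,5,6}  (accept∈set)
'e' @ 4: {1,2,3,4,5,6,7}  (accept∈set)
'a' @ 5: {1,2,3,4,5,6}  (accept∈set)
'd' @ 6: {1,2,3,4,5,6}  (accept∈set)
'e' @ 7: {1,2,3,4,5,6,7}  (accept∈set)
'e' @ 8: {1,2,3,4,5,6,7}  (accept∈set)
end set {1,2,3,4,5,6,7} — state 5 in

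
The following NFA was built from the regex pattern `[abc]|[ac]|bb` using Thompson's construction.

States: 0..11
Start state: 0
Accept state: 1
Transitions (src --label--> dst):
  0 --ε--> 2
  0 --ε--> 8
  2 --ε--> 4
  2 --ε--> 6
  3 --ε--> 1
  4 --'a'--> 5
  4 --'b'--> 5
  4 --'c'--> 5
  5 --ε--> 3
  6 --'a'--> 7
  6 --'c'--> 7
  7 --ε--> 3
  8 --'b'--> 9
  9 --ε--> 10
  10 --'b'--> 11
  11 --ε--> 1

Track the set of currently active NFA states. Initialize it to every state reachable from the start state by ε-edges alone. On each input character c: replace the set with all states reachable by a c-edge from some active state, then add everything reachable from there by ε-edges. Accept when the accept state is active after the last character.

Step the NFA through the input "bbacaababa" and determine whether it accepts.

start: ε-closure({0}) = {0,2,4,6,8}
'b' @ 1: {1,3,5,9,10}  ✓accept
'b' @ 2: {1,11}  ✓accept
'a' @ 3: {}  — dead — no transitions
rest 'caababa' ignored (set empty)
after full input: {}  (accept=1 not in)

Answer: REJECT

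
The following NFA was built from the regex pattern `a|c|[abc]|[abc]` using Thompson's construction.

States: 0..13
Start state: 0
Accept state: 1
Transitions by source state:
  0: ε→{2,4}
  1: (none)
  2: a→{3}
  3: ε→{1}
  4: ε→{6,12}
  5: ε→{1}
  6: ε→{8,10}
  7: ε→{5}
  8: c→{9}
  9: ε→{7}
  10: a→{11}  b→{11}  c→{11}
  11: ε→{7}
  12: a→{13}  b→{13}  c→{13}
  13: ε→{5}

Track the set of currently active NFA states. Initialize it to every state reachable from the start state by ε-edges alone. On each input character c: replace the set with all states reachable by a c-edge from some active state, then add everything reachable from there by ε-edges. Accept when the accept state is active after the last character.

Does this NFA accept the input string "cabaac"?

Answer: REJECT

Steps:
S₀ = ε-closure({0}) = {0,2,4,6,8,10,12}
'c' @ 1: {1,5,7,9,11,13}  (accept∈set)
'a' @ 2: {}  — no active states
rest 'baac' ignored (set empty)
after full input: {}  (accept=1 not in)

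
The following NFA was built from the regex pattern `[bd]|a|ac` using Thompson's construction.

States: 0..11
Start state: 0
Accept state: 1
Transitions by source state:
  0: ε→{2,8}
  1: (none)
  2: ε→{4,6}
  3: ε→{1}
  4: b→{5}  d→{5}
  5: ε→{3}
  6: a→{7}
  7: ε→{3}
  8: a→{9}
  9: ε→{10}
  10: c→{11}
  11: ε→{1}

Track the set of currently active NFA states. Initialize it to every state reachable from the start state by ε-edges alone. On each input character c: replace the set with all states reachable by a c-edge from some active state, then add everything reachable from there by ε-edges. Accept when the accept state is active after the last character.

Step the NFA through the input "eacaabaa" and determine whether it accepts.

start: ε-closure({0}) = {0,2,4,6,8}
'e' @ 1: {}  — dead — no transitions
rest 'acaabaa' ignored (set empty)
end set {} — state 1 not in

Answer: REJECT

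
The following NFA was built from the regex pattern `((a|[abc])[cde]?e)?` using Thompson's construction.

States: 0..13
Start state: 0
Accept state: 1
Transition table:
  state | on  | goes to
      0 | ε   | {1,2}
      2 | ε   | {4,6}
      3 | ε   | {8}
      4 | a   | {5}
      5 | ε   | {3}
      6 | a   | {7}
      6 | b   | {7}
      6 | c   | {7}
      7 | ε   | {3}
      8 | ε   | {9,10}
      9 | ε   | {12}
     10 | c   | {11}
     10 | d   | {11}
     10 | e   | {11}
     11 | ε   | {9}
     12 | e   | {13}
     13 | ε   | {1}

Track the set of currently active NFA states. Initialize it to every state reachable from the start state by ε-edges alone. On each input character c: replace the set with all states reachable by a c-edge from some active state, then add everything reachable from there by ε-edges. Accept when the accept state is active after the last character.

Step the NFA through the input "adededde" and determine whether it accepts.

start: ε-closure({0}) = {0,1,2,4,6}
'a' @ 1: {3,5,7,8,9,10,12}
'd' @ 2: {9,11,12}
'e' @ 3: {1,13}  [accepting]
'd' @ 4: {}  — no active states
rest 'edde' ignored (set empty)
after full input: {}  (accept=1 not in)

Answer: REJECT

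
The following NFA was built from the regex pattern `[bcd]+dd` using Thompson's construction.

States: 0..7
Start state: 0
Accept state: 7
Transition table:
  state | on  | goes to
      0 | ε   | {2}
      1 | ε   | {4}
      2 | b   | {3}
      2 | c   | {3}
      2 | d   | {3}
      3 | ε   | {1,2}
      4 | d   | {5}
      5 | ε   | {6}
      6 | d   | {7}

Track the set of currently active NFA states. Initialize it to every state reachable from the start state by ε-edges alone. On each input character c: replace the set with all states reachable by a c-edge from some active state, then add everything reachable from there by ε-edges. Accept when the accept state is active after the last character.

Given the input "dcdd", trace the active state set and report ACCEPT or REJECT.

Answer: ACCEPT

Trace:
start: ε-closure({0}) = {0,2}
'd' @ 1: {1,2,3,4}
'c' @ 2: {1,2,3,4}
'd' @ 3: {1,2,3,4,5,6}
'd' @ 4: {1,2,3,4,5,6,7}  ✓accept
final: {1,2,3,4,5,6,7}; accept 7 in set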